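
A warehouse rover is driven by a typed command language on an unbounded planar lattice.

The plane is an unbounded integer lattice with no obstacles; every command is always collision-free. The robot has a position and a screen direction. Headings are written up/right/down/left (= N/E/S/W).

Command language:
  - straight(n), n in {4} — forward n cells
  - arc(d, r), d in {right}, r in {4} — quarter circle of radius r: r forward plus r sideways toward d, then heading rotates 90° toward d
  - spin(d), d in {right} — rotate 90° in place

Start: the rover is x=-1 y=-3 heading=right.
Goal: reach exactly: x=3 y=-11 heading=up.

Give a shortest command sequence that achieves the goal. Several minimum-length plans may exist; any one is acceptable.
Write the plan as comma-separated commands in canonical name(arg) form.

initial: x=-1 y=-3 heading=right
1. arc(right, 4) → x=3 y=-7 heading=down
2. straight(4) → x=3 y=-11 heading=down
3. spin(right) → x=3 y=-11 heading=left
4. spin(right) → x=3 y=-11 heading=up
nothing shorter than 4 reaches the goal.

arc(right, 4), straight(4), spin(right), spin(right)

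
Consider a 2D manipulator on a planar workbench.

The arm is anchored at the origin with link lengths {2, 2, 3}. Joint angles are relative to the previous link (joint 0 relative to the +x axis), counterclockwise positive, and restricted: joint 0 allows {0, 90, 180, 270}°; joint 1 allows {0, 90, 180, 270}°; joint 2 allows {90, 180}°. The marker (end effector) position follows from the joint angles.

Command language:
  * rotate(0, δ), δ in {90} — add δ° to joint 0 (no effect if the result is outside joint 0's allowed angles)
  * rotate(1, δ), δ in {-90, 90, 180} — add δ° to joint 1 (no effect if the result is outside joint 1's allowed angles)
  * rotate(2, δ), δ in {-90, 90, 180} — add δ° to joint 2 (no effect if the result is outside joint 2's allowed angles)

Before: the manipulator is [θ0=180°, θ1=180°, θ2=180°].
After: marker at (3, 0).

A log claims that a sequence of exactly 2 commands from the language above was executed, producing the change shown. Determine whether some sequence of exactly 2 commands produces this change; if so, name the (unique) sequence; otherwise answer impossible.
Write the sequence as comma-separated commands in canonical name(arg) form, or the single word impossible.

t0: [θ0=180°, θ1=180°, θ2=180°]
[1] after rotate(0, 90): [θ0=270°, θ1=180°, θ2=180°]
[2] after rotate(0, 90): [θ0=0°, θ1=180°, θ2=180°]
uniquely the one of 49 2-step routes that fits.

rotate(0, 90), rotate(0, 90)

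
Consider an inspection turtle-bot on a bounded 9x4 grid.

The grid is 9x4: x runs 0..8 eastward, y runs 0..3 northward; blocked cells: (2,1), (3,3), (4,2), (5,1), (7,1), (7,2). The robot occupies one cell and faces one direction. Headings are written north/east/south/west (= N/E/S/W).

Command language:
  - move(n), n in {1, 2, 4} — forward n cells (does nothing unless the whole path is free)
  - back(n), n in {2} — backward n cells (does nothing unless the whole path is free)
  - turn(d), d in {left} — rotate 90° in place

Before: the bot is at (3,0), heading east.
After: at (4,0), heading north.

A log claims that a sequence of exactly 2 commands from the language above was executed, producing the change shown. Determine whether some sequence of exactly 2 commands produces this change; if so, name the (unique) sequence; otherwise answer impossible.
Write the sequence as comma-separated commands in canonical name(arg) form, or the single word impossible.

move(1), turn(left)

key: position moved to (4,0) AND the heading swung to N — translation plus rotation needed
start: at (3,0), heading east
[1] after move(1): at (4,0), heading east
[2] after turn(left): at (4,0), heading north
uniquely the one of 25 2-step routes that fits.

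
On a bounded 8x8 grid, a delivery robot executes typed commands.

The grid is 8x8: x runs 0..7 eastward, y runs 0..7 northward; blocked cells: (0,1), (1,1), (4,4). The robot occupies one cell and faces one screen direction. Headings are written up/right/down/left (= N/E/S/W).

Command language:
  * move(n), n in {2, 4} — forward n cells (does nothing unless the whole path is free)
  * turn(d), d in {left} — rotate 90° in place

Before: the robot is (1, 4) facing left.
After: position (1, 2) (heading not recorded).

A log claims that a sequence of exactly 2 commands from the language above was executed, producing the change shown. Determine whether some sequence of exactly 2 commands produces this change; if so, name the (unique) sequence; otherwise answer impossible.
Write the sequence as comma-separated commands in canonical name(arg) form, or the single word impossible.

key: running move(2) before turn(left) would end elsewhere — order is forced
initial: (1, 4) facing left
t=1 turn(left) ⇒ (1, 4) facing down
t=2 move(2) ⇒ (1, 2) facing down
no rival 2-sequence matches.

turn(left), move(2)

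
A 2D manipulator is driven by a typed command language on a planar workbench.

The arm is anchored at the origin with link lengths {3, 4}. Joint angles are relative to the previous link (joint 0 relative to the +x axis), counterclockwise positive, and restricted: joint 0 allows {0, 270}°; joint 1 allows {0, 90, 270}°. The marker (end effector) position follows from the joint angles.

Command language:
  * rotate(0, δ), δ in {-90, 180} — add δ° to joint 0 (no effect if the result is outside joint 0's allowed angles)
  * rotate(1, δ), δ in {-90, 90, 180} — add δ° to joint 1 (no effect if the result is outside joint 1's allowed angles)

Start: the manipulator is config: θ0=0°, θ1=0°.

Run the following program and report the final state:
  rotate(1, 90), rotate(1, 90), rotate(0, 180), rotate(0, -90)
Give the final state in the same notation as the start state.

config: θ0=270°, θ1=90°

from: config: θ0=0°, θ1=0°
step 1 (rotate(1, 90)): config: θ0=0°, θ1=90°
step 2 (rotate(1, 90)): config: θ0=0°, θ1=90°
step 3 (rotate(0, 180)): config: θ0=0°, θ1=90°
step 4 (rotate(0, -90)): config: θ0=270°, θ1=90°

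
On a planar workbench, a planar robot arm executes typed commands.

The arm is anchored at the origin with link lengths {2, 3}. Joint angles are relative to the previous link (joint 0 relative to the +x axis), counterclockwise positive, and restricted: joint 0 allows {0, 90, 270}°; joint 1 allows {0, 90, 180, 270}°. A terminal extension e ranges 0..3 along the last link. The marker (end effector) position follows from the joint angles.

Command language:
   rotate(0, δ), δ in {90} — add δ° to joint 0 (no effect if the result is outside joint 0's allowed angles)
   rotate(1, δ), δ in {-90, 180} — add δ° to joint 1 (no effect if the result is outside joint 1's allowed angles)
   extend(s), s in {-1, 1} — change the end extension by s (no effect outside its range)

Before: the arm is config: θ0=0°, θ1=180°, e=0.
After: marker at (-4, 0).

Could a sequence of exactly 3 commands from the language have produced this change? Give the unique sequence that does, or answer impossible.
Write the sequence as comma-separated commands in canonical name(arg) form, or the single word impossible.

start: config: θ0=0°, θ1=180°, e=0
[1] after extend(1): config: θ0=0°, θ1=180°, e=1
[2] after extend(1): config: θ0=0°, θ1=180°, e=2
[3] after extend(1): config: θ0=0°, θ1=180°, e=3
no other 3-command option fits: unique.

extend(1), extend(1), extend(1)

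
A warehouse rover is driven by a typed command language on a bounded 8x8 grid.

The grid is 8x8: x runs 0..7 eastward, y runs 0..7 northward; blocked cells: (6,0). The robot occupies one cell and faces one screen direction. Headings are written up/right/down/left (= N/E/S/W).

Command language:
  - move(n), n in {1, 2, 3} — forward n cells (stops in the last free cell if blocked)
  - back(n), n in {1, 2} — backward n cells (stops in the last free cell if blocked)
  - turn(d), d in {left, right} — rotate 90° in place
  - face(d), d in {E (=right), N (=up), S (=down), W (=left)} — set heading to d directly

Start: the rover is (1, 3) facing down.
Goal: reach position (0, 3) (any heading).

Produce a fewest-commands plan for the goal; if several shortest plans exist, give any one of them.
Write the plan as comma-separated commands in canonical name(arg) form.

initial: (1, 3) facing down
1. face(E) → (1, 3) facing right
2. back(2) → (0, 3) facing right
nothing shorter than 2 reaches the goal.

face(E), back(2)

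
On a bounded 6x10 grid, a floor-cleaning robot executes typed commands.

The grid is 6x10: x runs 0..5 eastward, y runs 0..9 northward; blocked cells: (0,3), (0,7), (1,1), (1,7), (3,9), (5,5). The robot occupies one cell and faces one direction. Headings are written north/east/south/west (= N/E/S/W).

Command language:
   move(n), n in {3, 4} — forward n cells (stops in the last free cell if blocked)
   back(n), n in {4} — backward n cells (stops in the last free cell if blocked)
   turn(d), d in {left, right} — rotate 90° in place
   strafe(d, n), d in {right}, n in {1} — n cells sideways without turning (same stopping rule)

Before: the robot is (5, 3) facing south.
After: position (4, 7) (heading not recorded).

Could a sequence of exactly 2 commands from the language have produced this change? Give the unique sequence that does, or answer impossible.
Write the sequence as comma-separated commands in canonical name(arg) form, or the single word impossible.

key: order matters: swapping strafe(right, 1) and back(4) lands elsewhere
start: (5, 3) facing south
[1] after strafe(right, 1): (4, 3) facing south
[2] after back(4): (4, 7) facing south
uniquely the one of 36 2-step routes that fits.

strafe(right, 1), back(4)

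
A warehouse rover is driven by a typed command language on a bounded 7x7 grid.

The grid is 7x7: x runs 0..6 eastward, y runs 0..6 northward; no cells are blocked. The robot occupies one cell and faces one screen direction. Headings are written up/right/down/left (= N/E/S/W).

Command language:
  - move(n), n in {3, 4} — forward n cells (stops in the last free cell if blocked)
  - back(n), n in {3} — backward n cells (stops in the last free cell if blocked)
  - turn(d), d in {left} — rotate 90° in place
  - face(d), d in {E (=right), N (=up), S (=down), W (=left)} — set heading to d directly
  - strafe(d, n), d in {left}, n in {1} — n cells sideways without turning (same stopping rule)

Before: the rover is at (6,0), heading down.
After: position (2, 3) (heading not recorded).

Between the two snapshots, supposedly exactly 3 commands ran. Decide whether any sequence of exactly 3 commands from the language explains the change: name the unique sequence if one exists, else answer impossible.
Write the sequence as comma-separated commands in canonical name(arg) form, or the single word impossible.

key: running move(4) before back(3) would end elsewhere — order is forced
from: at (6,0), heading down
step 1 (back(3)): at (6,3), heading down
step 2 (face(W)): at (6,3), heading left
step 3 (move(4)): at (2,3), heading left
all 729 alternatives checked — unique.

back(3), face(W), move(4)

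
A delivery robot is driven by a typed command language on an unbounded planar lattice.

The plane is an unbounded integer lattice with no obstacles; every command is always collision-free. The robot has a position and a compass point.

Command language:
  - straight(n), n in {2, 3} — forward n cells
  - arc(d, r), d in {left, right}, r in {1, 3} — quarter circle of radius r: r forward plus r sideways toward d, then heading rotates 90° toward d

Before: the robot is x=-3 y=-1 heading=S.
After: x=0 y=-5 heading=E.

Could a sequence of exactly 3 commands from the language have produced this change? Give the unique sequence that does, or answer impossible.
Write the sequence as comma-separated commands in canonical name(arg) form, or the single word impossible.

key: cell and facing (now E) both changed — the 3 commands mix motion and turning
initial: x=-3 y=-1 heading=S
1. straight(3) → x=-3 y=-4 heading=S
2. arc(left, 1) → x=-2 y=-5 heading=E
3. straight(2) → x=0 y=-5 heading=E
uniquely the one of 216 3-step routes that fits.

straight(3), arc(left, 1), straight(2)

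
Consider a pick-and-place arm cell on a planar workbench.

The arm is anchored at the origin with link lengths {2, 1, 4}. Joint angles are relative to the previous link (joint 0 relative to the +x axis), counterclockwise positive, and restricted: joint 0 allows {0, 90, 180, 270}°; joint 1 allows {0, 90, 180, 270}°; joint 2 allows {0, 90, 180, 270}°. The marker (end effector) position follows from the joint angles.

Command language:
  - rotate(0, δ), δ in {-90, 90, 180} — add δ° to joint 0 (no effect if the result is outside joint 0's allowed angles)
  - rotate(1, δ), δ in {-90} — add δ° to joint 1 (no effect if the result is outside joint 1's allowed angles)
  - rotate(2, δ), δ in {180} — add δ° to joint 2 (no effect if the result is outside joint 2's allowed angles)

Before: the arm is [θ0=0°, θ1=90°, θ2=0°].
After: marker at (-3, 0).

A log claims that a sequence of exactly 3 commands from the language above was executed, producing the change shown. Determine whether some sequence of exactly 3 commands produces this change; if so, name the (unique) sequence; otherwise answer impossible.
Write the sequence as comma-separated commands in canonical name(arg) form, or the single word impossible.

t0: [θ0=0°, θ1=90°, θ2=0°]
[1] after rotate(1, -90): [θ0=0°, θ1=0°, θ2=0°]
[2] after rotate(1, -90): [θ0=0°, θ1=270°, θ2=0°]
[3] after rotate(1, -90): [θ0=0°, θ1=180°, θ2=0°]
all 125 alternatives checked — unique.

rotate(1, -90), rotate(1, -90), rotate(1, -90)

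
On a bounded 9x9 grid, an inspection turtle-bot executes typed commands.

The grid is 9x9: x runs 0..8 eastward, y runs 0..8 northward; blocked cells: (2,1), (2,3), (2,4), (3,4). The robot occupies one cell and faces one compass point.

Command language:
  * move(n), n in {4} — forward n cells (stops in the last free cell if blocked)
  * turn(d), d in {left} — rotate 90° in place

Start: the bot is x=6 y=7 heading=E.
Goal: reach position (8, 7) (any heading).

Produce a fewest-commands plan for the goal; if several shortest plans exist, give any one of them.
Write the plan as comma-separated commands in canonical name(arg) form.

move(4)

t0: x=6 y=7 heading=E
[1] after move(4): x=8 y=7 heading=E
nothing shorter than 1 reaches the goal.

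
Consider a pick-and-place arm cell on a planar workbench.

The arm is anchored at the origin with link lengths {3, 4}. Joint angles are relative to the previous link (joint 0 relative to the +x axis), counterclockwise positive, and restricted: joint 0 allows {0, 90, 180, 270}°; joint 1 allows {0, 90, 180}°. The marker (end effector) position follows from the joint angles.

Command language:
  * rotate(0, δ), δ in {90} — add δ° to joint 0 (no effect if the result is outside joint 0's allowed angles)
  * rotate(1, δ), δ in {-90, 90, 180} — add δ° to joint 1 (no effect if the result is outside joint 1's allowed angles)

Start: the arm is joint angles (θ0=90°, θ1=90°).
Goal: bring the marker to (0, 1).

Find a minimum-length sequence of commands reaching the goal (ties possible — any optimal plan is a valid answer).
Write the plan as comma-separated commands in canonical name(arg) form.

rotate(0, 90), rotate(0, 90), rotate(1, 90)

initial: joint angles (θ0=90°, θ1=90°)
t=1 rotate(0, 90) ⇒ joint angles (θ0=180°, θ1=90°)
t=2 rotate(0, 90) ⇒ joint angles (θ0=270°, θ1=90°)
t=3 rotate(1, 90) ⇒ joint angles (θ0=270°, θ1=180°)
nothing shorter than 3 reaches the goal.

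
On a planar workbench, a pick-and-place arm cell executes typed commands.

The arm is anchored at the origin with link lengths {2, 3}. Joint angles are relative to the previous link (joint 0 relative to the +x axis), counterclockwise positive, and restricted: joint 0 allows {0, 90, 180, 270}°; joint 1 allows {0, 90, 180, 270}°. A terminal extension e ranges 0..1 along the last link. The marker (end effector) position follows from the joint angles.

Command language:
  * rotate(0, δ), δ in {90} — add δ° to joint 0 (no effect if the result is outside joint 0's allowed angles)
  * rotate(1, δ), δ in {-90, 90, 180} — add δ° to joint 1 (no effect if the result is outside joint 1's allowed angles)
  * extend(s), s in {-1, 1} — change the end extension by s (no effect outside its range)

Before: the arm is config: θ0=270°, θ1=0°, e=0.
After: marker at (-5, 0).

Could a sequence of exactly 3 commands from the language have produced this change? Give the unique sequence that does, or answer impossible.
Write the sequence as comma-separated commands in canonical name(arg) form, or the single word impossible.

t0: config: θ0=270°, θ1=0°, e=0
[1] after rotate(0, 90): config: θ0=0°, θ1=0°, e=0
[2] after rotate(0, 90): config: θ0=90°, θ1=0°, e=0
[3] after rotate(0, 90): config: θ0=180°, θ1=0°, e=0
no other 3-command option fits: unique.

rotate(0, 90), rotate(0, 90), rotate(0, 90)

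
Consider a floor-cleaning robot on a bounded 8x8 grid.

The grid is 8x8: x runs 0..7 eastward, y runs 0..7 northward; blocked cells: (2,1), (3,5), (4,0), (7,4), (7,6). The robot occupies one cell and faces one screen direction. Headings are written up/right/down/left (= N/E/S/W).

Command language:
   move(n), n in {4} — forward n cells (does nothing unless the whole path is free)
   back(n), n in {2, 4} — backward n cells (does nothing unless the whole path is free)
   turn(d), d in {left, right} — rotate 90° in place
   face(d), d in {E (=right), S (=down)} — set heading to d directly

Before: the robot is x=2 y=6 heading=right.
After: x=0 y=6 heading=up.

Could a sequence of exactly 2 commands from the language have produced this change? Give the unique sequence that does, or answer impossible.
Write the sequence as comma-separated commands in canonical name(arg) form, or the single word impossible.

key: position moved to (0,6) AND the heading swung to N — translation plus rotation needed
t0: x=2 y=6 heading=right
1. back(2) → x=0 y=6 heading=right
2. turn(left) → x=0 y=6 heading=up
no other 2-command option fits: unique.

back(2), turn(left)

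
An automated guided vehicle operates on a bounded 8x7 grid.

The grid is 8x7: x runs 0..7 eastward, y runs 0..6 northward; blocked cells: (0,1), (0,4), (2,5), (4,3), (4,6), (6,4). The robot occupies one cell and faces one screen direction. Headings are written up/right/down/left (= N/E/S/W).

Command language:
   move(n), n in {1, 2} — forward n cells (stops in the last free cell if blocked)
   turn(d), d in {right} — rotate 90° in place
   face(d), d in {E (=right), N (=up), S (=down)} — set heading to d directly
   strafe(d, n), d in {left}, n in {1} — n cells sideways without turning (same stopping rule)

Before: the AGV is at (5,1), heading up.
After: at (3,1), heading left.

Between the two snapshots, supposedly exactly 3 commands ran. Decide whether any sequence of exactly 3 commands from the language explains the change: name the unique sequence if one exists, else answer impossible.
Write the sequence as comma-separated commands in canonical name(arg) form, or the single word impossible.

face(S), turn(right), move(2)

key: order matters: swapping face(S) and move(2) lands elsewhere
t0: at (5,1), heading up
1. face(S) → at (5,1), heading down
2. turn(right) → at (5,1), heading left
3. move(2) → at (3,1), heading left
all 343 alternatives checked — unique.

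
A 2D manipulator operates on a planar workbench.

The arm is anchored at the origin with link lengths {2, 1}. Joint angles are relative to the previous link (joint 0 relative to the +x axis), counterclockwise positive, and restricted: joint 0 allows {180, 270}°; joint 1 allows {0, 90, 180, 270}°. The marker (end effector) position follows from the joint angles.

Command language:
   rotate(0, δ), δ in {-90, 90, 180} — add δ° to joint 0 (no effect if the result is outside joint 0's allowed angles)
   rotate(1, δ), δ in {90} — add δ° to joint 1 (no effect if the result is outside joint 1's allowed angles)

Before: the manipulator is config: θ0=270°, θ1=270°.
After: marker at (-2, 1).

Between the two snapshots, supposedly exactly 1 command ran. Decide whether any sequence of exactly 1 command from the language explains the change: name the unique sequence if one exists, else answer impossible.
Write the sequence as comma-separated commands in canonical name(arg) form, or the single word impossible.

rotate(0, -90)

from: config: θ0=270°, θ1=270°
step 1 (rotate(0, -90)): config: θ0=180°, θ1=270°
no other 1-command option fits: unique.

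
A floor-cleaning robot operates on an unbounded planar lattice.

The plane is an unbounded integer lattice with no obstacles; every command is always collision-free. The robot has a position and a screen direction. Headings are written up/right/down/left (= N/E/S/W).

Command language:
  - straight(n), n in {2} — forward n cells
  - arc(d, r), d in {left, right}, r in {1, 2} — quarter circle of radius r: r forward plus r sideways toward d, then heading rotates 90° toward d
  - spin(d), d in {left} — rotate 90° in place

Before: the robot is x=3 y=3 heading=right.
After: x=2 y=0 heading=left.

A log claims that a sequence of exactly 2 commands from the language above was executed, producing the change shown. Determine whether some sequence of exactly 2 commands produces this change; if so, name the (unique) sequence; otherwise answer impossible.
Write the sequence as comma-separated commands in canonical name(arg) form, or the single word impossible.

key: position moved to (2,0) AND the heading swung to W — translation plus rotation needed
from: x=3 y=3 heading=right
step 1 (arc(right, 1)): x=4 y=2 heading=down
step 2 (arc(right, 2)): x=2 y=0 heading=left
no rival 2-sequence matches.

arc(right, 1), arc(right, 2)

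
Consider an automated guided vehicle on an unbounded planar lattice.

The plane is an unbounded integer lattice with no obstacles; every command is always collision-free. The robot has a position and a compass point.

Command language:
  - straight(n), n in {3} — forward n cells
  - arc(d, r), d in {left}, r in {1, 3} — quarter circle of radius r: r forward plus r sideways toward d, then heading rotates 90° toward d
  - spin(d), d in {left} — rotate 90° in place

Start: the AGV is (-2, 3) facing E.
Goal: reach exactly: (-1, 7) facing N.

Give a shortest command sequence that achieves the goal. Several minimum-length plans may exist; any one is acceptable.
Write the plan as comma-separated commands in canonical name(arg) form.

arc(left, 1), straight(3)

initial: (-2, 3) facing E
[1] after arc(left, 1): (-1, 4) facing N
[2] after straight(3): (-1, 7) facing N
no 1-step plan works, so 2 is optimal.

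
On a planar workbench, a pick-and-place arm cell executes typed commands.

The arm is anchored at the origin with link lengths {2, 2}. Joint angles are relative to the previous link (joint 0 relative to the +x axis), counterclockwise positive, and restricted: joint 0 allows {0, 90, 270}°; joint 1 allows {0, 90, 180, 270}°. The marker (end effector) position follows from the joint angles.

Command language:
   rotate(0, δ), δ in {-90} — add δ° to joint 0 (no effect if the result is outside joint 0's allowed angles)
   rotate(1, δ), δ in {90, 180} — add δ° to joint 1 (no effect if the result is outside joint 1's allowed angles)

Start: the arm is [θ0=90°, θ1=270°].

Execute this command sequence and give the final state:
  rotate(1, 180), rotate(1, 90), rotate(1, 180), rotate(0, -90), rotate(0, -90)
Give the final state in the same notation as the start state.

[θ0=270°, θ1=0°]

t0: [θ0=90°, θ1=270°]
1. rotate(1, 180) → [θ0=90°, θ1=90°]
2. rotate(1, 90) → [θ0=90°, θ1=180°]
3. rotate(1, 180) → [θ0=90°, θ1=0°]
4. rotate(0, -90) → [θ0=0°, θ1=0°]
5. rotate(0, -90) → [θ0=270°, θ1=0°]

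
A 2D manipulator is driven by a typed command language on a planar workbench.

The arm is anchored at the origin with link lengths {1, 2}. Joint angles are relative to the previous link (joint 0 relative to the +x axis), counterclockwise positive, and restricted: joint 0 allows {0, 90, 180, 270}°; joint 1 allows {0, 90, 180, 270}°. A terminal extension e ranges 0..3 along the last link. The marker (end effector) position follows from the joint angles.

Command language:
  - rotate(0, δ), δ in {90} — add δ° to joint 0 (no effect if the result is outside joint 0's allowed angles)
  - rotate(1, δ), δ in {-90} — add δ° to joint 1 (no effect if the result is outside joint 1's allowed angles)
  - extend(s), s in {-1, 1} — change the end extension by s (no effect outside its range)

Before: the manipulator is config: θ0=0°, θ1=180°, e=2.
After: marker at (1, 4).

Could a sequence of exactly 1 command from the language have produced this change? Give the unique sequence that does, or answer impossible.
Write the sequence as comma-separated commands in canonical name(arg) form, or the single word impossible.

rotate(1, -90)

initial: config: θ0=0°, θ1=180°, e=2
[1] after rotate(1, -90): config: θ0=0°, θ1=90°, e=2
all 4 alternatives checked — unique.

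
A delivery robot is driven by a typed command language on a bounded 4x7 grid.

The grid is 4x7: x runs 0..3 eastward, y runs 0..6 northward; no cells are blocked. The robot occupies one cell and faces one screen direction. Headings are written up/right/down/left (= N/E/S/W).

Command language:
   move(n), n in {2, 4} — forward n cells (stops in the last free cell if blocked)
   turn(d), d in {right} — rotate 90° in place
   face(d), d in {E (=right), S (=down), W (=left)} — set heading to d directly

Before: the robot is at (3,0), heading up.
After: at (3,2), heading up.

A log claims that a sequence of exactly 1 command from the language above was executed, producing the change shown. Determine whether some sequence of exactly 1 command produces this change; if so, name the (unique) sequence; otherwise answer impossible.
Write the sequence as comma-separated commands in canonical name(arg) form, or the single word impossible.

move(2)

key: heading stays N — the single command does not turn
t0: at (3,0), heading up
step 1 (move(2)): at (3,2), heading up
no rival 1-sequence matches.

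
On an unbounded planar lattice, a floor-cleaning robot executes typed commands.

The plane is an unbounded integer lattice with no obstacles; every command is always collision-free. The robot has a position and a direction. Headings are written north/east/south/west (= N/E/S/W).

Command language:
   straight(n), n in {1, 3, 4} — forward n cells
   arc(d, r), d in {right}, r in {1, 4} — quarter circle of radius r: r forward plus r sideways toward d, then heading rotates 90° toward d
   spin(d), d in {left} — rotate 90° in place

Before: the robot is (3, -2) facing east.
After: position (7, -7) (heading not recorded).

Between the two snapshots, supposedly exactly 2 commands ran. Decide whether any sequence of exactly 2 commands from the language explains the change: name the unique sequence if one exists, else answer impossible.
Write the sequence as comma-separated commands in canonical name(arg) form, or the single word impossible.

arc(right, 4), straight(1)

key: running straight(1) before arc(right, 4) would end elsewhere — order is forced
start: (3, -2) facing east
step 1 (arc(right, 4)): (7, -6) facing south
step 2 (straight(1)): (7, -7) facing south
no other 2-command option fits: unique.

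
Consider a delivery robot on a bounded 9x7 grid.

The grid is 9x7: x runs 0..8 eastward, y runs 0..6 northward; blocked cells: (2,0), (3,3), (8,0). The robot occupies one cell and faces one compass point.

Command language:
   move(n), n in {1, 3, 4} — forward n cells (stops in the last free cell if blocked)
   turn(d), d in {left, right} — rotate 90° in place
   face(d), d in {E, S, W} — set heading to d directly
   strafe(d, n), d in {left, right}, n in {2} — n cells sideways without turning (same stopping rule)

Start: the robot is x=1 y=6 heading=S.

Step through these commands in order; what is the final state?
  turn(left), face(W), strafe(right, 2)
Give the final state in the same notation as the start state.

t0: x=1 y=6 heading=S
1. turn(left) → x=1 y=6 heading=E
2. face(W) → x=1 y=6 heading=W
3. strafe(right, 2) → x=1 y=6 heading=W

x=1 y=6 heading=W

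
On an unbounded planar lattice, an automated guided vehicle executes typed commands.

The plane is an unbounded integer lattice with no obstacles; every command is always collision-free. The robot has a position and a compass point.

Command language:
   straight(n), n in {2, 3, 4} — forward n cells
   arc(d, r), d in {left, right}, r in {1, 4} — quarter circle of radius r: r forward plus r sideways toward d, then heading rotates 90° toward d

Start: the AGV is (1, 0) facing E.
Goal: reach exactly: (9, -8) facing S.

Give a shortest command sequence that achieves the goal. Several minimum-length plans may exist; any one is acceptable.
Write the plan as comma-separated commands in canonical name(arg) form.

straight(4), arc(right, 4), straight(4)

initial: (1, 0) facing E
step 1 (straight(4)): (5, 0) facing E
step 2 (arc(right, 4)): (9, -4) facing S
step 3 (straight(4)): (9, -8) facing S
shorter routes all fall short; 3 is best.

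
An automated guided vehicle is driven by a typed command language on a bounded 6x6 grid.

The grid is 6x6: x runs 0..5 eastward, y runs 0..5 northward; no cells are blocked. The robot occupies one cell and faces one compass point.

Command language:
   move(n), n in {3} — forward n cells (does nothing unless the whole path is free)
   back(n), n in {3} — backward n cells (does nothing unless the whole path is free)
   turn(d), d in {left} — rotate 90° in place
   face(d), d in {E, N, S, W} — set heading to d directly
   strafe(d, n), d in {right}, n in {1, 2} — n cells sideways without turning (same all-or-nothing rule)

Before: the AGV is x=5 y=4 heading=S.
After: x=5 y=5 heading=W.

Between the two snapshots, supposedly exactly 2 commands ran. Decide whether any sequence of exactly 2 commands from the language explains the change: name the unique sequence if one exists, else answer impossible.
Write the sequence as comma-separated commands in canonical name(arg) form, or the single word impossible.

face(W), strafe(right, 1)

key: cell and facing (now W) both changed — the 2 commands mix motion and turning
initial: x=5 y=4 heading=S
t=1 face(W) ⇒ x=5 y=4 heading=W
t=2 strafe(right, 1) ⇒ x=5 y=5 heading=W
all 81 alternatives checked — unique.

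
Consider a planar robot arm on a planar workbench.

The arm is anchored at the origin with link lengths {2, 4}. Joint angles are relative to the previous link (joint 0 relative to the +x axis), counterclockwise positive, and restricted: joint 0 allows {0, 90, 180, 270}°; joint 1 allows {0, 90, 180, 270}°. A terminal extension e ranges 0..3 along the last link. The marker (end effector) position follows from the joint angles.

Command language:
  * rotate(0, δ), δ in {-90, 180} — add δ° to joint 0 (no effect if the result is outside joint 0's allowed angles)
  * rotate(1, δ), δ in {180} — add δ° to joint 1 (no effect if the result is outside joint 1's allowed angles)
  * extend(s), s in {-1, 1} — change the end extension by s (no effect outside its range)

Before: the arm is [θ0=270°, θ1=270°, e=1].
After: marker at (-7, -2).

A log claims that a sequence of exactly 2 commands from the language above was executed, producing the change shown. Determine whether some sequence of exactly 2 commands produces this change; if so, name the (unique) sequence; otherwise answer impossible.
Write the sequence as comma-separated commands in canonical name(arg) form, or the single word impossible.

extend(1), extend(1)

initial: [θ0=270°, θ1=270°, e=1]
step 1 (extend(1)): [θ0=270°, θ1=270°, e=2]
step 2 (extend(1)): [θ0=270°, θ1=270°, e=3]
uniquely the one of 25 2-step routes that fits.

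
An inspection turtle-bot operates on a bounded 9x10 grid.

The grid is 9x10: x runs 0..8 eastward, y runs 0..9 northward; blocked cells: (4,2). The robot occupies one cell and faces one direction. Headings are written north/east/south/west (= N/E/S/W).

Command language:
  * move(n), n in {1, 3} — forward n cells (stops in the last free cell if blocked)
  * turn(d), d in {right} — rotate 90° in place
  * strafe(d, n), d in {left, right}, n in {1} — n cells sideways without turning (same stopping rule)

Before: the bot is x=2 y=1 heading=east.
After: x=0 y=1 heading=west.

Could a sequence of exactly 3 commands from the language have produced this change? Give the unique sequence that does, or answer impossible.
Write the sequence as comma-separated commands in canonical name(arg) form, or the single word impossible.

turn(right), turn(right), move(3)

key: order matters: swapping turn(right) and move(3) lands elsewhere
begin: x=2 y=1 heading=east
step 1 (turn(right)): x=2 y=1 heading=south
step 2 (turn(right)): x=2 y=1 heading=west
step 3 (move(3)): x=0 y=1 heading=west
uniquely the one of 125 3-step routes that fits.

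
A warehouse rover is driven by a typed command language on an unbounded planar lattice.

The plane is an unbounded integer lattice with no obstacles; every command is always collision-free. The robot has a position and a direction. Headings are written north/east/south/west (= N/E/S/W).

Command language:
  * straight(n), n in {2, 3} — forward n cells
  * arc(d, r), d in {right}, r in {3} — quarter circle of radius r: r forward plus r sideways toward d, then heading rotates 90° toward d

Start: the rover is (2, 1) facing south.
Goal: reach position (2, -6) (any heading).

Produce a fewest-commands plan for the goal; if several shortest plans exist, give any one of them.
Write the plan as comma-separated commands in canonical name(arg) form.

begin: (2, 1) facing south
step 1 (straight(2)): (2, -1) facing south
step 2 (straight(2)): (2, -3) facing south
step 3 (straight(3)): (2, -6) facing south
minimal: 3 command(s), checked below 3.

straight(2), straight(2), straight(3)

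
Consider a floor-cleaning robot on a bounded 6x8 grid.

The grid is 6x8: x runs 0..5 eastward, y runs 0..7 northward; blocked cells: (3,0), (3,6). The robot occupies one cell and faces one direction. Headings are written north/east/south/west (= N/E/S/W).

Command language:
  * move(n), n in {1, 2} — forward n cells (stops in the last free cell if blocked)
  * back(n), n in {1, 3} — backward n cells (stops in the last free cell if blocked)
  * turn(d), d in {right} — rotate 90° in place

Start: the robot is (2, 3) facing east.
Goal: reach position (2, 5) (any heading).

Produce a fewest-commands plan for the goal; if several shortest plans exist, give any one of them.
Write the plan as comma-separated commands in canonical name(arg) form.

t0: (2, 3) facing east
[1] after turn(right): (2, 3) facing south
[2] after back(1): (2, 4) facing south
[3] after back(1): (2, 5) facing south
minimal: 3 command(s), checked below 3.

turn(right), back(1), back(1)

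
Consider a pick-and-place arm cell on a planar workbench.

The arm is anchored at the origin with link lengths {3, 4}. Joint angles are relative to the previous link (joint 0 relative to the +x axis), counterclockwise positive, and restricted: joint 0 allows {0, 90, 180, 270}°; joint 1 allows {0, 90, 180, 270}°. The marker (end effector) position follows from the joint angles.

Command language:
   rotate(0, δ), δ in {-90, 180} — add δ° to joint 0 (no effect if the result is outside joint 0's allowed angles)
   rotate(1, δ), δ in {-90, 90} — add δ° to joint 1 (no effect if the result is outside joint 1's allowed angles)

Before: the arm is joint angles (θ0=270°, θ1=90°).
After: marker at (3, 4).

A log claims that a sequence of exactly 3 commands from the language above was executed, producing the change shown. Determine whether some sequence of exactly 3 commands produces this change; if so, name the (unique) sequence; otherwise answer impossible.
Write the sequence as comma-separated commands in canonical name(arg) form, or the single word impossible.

rotate(0, -90), rotate(0, -90), rotate(0, -90)

initial: joint angles (θ0=270°, θ1=90°)
t=1 rotate(0, -90) ⇒ joint angles (θ0=180°, θ1=90°)
t=2 rotate(0, -90) ⇒ joint angles (θ0=90°, θ1=90°)
t=3 rotate(0, -90) ⇒ joint angles (θ0=0°, θ1=90°)
uniquely the one of 64 3-step routes that fits.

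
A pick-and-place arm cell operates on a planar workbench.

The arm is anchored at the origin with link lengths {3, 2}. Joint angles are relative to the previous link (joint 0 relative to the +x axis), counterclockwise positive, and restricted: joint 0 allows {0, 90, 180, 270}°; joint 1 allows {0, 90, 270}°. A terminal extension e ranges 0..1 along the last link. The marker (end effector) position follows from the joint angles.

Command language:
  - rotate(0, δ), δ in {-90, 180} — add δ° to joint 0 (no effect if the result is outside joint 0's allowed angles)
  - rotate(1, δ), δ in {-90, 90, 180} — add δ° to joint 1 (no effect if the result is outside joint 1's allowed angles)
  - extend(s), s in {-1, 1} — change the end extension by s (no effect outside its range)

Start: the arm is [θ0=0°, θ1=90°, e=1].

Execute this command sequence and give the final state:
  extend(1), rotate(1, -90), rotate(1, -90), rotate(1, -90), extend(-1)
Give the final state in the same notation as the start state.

t0: [θ0=0°, θ1=90°, e=1]
t=1 extend(1) ⇒ [θ0=0°, θ1=90°, e=1]
t=2 rotate(1, -90) ⇒ [θ0=0°, θ1=0°, e=1]
t=3 rotate(1, -90) ⇒ [θ0=0°, θ1=270°, e=1]
t=4 rotate(1, -90) ⇒ [θ0=0°, θ1=270°, e=1]
t=5 extend(-1) ⇒ [θ0=0°, θ1=270°, e=0]

[θ0=0°, θ1=270°, e=0]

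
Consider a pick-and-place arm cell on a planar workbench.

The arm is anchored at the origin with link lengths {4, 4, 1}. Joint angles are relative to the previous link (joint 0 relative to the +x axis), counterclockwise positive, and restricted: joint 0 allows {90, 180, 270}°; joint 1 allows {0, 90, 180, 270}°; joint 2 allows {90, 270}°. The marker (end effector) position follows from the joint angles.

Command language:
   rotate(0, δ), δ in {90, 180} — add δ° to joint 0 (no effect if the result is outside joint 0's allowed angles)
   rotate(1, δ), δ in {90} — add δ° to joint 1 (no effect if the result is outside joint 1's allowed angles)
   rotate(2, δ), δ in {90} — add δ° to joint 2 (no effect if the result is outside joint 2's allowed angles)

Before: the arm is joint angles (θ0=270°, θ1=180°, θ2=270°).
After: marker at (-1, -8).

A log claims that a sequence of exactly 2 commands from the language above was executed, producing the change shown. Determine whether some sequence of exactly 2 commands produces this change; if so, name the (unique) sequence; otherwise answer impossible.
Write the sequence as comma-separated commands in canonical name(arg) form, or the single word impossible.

rotate(1, 90), rotate(1, 90)

start: joint angles (θ0=270°, θ1=180°, θ2=270°)
1. rotate(1, 90) → joint angles (θ0=270°, θ1=270°, θ2=270°)
2. rotate(1, 90) → joint angles (θ0=270°, θ1=0°, θ2=270°)
no rival 2-sequence matches.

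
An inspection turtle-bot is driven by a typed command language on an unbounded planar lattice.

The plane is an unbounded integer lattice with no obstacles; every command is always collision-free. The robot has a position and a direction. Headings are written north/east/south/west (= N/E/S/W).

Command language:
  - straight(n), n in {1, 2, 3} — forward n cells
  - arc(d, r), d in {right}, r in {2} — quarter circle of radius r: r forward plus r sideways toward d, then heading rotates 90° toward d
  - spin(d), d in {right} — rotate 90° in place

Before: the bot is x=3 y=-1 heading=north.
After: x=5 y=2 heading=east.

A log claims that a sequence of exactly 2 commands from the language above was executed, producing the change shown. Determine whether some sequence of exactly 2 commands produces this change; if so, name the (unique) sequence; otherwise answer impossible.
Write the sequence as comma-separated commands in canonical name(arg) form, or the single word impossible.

straight(1), arc(right, 2)

key: cell and facing (now E) both changed — the 2 commands mix motion and turning
initial: x=3 y=-1 heading=north
t=1 straight(1) ⇒ x=3 y=0 heading=north
t=2 arc(right, 2) ⇒ x=5 y=2 heading=east
uniquely the one of 25 2-step routes that fits.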